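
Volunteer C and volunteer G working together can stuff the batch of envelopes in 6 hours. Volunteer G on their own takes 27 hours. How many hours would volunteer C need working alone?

54/7 hours

Combined rate is 1/6 per hour.
Known contribution: 1/27 per hour.
So volunteer C's rate is 1/6 − 1/27 = 7/54, meaning 54/7 hours alone.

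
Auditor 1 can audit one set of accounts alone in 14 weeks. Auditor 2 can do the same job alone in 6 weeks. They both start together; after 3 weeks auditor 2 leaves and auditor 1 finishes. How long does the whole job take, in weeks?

7 weeks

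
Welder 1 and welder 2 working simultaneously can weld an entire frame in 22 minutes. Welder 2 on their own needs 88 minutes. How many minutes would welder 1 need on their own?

88/3 minutes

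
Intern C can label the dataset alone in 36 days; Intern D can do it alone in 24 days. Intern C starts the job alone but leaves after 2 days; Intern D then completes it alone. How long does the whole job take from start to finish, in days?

74/3 days

In 2 days Intern C does 2/36 = 1/18 of the job, leaving 17/18.
Intern D works at 1/24 per day, so finishing takes 17/18 ÷ 1/24 = 68/3 days.
Total time = 2 + 68/3 = 74/3 days.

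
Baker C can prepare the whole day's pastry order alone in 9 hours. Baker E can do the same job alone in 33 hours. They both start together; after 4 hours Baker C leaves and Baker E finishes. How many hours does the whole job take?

55/3 hours

In the first 4 hours the combined rate is 14/99, so 56/99 of the job is done, leaving 43/99.
After Baker C leaves the rate is 1/33 per hour; the remaining 43/99 takes 43/3 hours.
Total = 4 + 43/3 = 55/3 hours.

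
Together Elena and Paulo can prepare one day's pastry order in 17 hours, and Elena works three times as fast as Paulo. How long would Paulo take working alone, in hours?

Let Paulo's rate be r; then Elena's rate is 3r, so together (3 + 1)r = 4r = 1/17.
Thus r = 1/68 per hour.
Paulo alone: 68 hours; Elena alone: 68/3 hours.

68 hours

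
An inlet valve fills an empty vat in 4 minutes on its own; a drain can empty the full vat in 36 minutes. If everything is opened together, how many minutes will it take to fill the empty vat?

9/2 minutes

Net rate = 1/4 − 1/36 = (9 − 1)/36 = 8/36 = 2/9 per minute.
Filling time = 1 ÷ (2/9) = 9/2 minutes.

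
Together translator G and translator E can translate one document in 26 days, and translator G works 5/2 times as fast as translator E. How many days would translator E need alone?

91 days

Let translator E's rate be r; then translator G's rate is (5/2)r, so together (5/2 + 1)r = (7/2)r = 1/26.
Thus r = 1/91 per day.
Translator E alone: 91 days; translator G alone: 182/5 days.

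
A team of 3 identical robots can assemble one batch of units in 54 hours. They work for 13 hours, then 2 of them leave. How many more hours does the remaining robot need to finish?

One robot does 1/162 of the job per hour.
After 13 hours with 3 robots, 13/54 is done (41/54 left).
With 1 robot the rate is 1/162, so the rest takes 41/54 ÷ 1/162 = 123 hours.

123 hours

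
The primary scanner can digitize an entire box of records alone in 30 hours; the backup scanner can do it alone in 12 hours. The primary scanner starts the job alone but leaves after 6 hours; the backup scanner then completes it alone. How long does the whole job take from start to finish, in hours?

78/5 hours

In 6 hours the primary scanner does 6/30 = 1/5 of the job, leaving 4/5.
The backup scanner works at 1/12 per hour, so finishing takes 4/5 ÷ 1/12 = 48/5 hours.
Total time = 6 + 48/5 = 78/5 hours.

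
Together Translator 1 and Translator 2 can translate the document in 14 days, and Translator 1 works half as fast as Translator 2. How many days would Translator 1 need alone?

Let Translator 2's rate be r; then Translator 1's rate is (1/2)r, so together (1/2 + 1)r = (3/2)r = 1/14.
Thus r = 1/21 per day.
Translator 2 alone: 21 days; Translator 1 alone: 42 days.

42 days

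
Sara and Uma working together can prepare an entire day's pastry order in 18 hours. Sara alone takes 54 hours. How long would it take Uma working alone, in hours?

Combined rate is 1/18 per hour.
Known contribution: 1/54 per hour.
So Uma's rate is 1/18 − 1/54 = 1/27, meaning 27 hours alone.

27 hours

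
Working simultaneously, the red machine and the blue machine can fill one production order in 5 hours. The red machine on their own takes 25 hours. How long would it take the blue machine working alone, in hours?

Combined rate is 1/5 per hour.
Known contribution: 1/25 per hour.
So the blue machine's rate is 1/5 − 1/25 = 4/25, meaning 25/4 hours alone.

25/4 hours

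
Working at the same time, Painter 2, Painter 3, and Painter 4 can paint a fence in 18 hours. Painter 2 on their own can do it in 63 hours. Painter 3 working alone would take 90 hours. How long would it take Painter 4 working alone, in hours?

35 hours

Combined rate is 1/18 per hour.
Known contribution: 1/63 + 1/90 = (10 + 7)/630 = 17/630 per hour.
So Painter 4's rate is 1/18 − 17/630 = 1/35, meaning 35 hours alone.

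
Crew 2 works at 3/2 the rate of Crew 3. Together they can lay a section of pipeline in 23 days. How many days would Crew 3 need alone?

115/2 days

Let Crew 3's rate be r; then Crew 2's rate is (3/2)r, so together (3/2 + 1)r = (5/2)r = 1/23.
Thus r = 2/115 per day.
Crew 3 alone: 115/2 days; Crew 2 alone: 115/3 days.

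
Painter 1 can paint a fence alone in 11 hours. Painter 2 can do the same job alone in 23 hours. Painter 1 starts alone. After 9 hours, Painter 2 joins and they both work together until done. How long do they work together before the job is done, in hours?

23/17 hours

In the first 9 hours Painter 1 alone does 9/11 of the job, leaving 2/11.
Once everyone is working, combined rate: 1/11 + 1/23 = (23 + 11)/253 = 34/253 per hour.
Remaining 2/11 at 34/253 per hour takes 23/17 hours.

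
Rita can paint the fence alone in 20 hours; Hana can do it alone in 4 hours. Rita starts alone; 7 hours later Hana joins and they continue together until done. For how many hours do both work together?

In 7 hours Rita does 7/20 of the job, leaving 13/20.
Rita and Hana together work at 3/10 per hour, so finishing takes 13/20 ÷ 3/10 = 13/6 hours.

13/6 hours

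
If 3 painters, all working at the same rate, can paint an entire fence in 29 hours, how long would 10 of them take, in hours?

87/10 hours

Total work is 3·29 = 87 painter-hours.
With 10 painters: 87/10 hours.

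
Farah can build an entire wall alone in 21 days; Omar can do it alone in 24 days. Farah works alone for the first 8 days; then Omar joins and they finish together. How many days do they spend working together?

104/15 days

In 8 days Farah does 8/21 of the job, leaving 13/21.
Farah and Omar together work at 5/56 per day, so finishing takes 13/21 ÷ 5/56 = 104/15 days.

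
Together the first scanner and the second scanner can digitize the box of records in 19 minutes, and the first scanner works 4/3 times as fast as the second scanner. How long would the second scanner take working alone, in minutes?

133/3 minutes

Let the second scanner's rate be r; then the first scanner's rate is (4/3)r, so together (4/3 + 1)r = (7/3)r = 1/19.
Thus r = 3/133 per minute.
The second scanner alone: 133/3 minutes; the first scanner alone: 133/4 minutes.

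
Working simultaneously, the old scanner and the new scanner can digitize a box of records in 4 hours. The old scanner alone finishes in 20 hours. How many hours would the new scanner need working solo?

Combined rate is 1/4 per hour.
Known contribution: 1/20 per hour.
So the new scanner's rate is 1/4 − 1/20 = 1/5, meaning 5 hours alone.

5 hours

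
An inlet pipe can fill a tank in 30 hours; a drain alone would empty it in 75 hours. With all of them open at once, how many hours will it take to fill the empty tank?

Net rate = 1/30 − 1/75 = (5 − 2)/150 = 3/150 = 1/50 per hour.
Filling time = 1 ÷ (1/50) = 50 hours.

50 hours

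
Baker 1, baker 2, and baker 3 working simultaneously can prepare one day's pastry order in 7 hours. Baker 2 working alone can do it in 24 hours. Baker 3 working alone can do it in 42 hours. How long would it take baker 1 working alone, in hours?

168/13 hours

Combined rate is 1/7 per hour.
Known contribution: 1/24 + 1/42 = (7 + 4)/168 = 11/168 per hour.
So baker 1's rate is 1/7 − 11/168 = 13/168, meaning 168/13 hours alone.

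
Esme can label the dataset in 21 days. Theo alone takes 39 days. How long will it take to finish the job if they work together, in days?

273/20 days

With two workers the combined time is the product over the sum: 21·39/(21+39) = 819/60 = 273/20 days.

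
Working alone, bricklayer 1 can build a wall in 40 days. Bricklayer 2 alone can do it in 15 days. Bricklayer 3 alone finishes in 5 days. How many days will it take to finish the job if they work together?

24/7 days

Combined rate: 1/40 + 1/15 + 1/5 = (3 + 8 + 24)/120 = 35/120 = 7/24 per day.
Time = 1 ÷ (7/24) = 24/7 days.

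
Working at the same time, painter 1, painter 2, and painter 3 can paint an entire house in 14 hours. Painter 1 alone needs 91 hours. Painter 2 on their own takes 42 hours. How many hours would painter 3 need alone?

273/10 hours

Combined rate is 1/14 per hour.
Known contribution: 1/91 + 1/42 = (6 + 13)/546 = 19/546 per hour.
So painter 3's rate is 1/14 − 19/546 = 10/273, meaning 273/10 hours alone.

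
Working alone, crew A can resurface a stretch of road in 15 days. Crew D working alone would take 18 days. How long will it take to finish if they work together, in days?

90/11 days

Combined rate: 1/15 + 1/18 = (6 + 5)/90 = 11/90 per day.
Time = 1 ÷ (11/90) = 90/11 days.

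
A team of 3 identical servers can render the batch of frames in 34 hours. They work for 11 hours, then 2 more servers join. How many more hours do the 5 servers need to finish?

One server does 1/102 of the job per hour.
After 11 hours with 3 servers, 11/34 is done (23/34 left).
With 5 servers the rate is 5/102, so the rest takes 23/34 ÷ 5/102 = 69/5 hours.

69/5 hours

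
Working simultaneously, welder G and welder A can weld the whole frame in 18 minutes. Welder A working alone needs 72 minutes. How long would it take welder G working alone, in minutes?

24 minutes

Combined rate is 1/18 per minute.
Known contribution: 1/72 per minute.
So welder G's rate is 1/18 − 1/72 = 1/24, meaning 24 minutes alone.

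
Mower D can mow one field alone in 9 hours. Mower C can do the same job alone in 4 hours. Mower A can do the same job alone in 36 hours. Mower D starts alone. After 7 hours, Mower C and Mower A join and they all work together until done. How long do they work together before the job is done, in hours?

In the first 7 hours Mower D alone does 7/9 of the job, leaving 2/9.
Once everyone is working, combined rate: 1/9 + 1/4 + 1/36 = (4 + 9 + 1)/36 = 14/36 = 7/18 per hour.
Remaining 2/9 at 7/18 per hour takes 4/7 hours.

4/7 hours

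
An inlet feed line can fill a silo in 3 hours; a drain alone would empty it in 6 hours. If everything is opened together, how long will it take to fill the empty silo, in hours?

6 hours

Net rate = 1/3 − 1/6 = (2 − 1)/6 = 1/6 per hour.
Filling time = 1 ÷ (1/6) = 6 hours.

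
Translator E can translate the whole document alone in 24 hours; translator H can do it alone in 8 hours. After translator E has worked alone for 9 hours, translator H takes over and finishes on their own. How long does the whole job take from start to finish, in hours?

14 hours

In 9 hours translator E does 9/24 = 3/8 of the job, leaving 5/8.
Translator H works at 1/8 per hour, so finishing takes 5/8 ÷ 1/8 = 5 hours.
Total time = 9 + 5 = 14 hours.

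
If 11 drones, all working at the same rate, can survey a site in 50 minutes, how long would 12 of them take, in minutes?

275/6 minutes

Total work is 11·50 = 550 drone-minutes.
With 12 drones: 550/12 = 275/6 minutes.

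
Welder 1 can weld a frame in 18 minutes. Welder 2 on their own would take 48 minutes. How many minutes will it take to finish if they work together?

144/11 minutes

Combined rate: 1/18 + 1/48 = (8 + 3)/144 = 11/144 per minute.
Time = 1 ÷ (11/144) = 144/11 minutes.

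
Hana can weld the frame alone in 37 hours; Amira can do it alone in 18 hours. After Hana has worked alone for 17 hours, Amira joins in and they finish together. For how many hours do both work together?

72/11 hours

In 17 hours Hana does 17/37 of the job, leaving 20/37.
Hana and Amira together work at 55/666 per hour, so finishing takes 20/37 ÷ 55/666 = 72/11 hours.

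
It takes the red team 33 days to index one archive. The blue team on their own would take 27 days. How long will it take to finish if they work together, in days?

Combined rate: 1/33 + 1/27 = (9 + 11)/297 = 20/297 per day.
Time = 1 ÷ (20/297) = 297/20 days.

297/20 days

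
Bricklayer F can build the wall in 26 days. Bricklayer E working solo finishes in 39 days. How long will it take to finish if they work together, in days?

78/5 days

With two workers the combined time is the product over the sum: 26·39/(26+39) = 1014/65 = 78/5 days.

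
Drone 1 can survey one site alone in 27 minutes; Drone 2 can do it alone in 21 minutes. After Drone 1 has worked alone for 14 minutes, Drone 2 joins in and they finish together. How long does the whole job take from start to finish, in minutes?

315/16 minutes

In 14 minutes Drone 1 does 14/27 of the job, leaving 13/27.
Drone 1 and Drone 2 together work at 16/189 per minute, so finishing takes 13/27 ÷ 16/189 = 91/16 minutes.
Total time = 14 + 91/16 = 315/16 minutes.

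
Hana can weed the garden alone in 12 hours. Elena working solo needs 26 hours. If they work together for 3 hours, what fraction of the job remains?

Combined rate: 1/12 + 1/26 = (13 + 6)/156 = 19/156 per hour.
In 3 hours they complete 3·19/156 = 19/52 of the job.
So 33/52 remains.

33/52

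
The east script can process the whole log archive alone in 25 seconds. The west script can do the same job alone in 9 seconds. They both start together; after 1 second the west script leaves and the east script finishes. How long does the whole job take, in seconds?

200/9 seconds

In the first 1 second the combined rate is 34/225, so 34/225 of the job is done, leaving 191/225.
After the west script leaves the rate is 1/25 per second; the remaining 191/225 takes 191/9 seconds.
Total = 1 + 191/9 = 200/9 seconds.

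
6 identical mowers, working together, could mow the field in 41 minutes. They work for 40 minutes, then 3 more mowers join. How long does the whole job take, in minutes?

122/3 minutes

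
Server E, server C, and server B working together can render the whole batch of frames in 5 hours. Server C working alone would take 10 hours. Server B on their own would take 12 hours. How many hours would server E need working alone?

60 hours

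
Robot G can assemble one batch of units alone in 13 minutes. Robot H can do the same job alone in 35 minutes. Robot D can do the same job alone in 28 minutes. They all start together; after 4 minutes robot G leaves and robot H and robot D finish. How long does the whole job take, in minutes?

In the first 4 minutes the combined rate is 257/1820, so 257/455 of the job is done, leaving 198/455.
After robot G leaves the rate is 9/140 per minute; the remaining 198/455 takes 88/13 minutes.
Total = 4 + 88/13 = 140/13 minutes.

140/13 minutes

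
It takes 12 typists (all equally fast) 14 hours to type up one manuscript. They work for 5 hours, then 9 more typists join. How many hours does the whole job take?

One typist does 1/168 of the job per hour.
After 5 hours with 12 typists, 5/14 is done (9/14 left).
With 21 typists the rate is 21/168 = 1/8, so the rest takes 9/14 ÷ 1/8 = 36/7 hours.
Total = 5 + 36/7 = 71/7 hours.

71/7 hours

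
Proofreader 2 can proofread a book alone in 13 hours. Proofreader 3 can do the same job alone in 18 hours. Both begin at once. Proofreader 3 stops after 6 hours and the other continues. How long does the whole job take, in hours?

In the first 6 hours the combined rate is 31/234, so 31/39 of the job is done, leaving 8/39.
After Proofreader 3 leaves the rate is 1/13 per hour; the remaining 8/39 takes 8/3 hours.
Total = 6 + 8/3 = 26/3 hours.

26/3 hours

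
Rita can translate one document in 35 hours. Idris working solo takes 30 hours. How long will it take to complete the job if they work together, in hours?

210/13 hours

With two workers the combined time is the product over the sum: 35·30/(35+30) = 1050/65 = 210/13 hours.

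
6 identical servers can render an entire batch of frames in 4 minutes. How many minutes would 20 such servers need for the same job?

Total work is 6·4 = 24 server-minutes.
With 20 servers: 24/20 = 6/5 minutes.

6/5 minutes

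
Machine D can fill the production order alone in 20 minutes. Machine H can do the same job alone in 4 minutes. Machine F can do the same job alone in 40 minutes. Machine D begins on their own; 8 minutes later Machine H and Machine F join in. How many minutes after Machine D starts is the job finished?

128/13 minutes

In the first 8 minutes Machine D alone does 8/20 = 2/5 of the job, leaving 3/5.
Once everyone is working, combined rate: 1/20 + 1/4 + 1/40 = (2 + 10 + 1)/40 = 13/40 per minute.
Remaining 3/5 at 13/40 per minute takes 24/13 minutes.
Total from the start = 8 + 24/13 = 128/13 minutes.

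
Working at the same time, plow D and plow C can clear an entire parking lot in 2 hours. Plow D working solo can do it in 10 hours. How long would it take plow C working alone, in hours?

Combined rate is 1/2 per hour.
Known contribution: 1/10 per hour.
So plow C's rate is 1/2 − 1/10 = 2/5, meaning 5/2 hours alone.

5/2 hours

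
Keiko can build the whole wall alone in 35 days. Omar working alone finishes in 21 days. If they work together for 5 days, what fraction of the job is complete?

8/21

Combined rate: 1/35 + 1/21 = (3 + 5)/105 = 8/105 per day.
In 5 days they complete 5·8/105 = 8/21 of the job.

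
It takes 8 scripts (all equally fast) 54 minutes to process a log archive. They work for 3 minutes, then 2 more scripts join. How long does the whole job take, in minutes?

219/5 minutes

One script does 1/432 of the job per minute.
After 3 minutes with 8 scripts, 1/18 is done (17/18 left).
With 10 scripts the rate is 10/432 = 5/216, so the rest takes 17/18 ÷ 5/216 = 204/5 minutes.
Total = 3 + 204/5 = 219/5 minutes.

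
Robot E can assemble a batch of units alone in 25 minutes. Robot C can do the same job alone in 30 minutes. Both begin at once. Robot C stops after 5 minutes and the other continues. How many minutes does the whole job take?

In the first 5 minutes the combined rate is 11/150, so 11/30 of the job is done, leaving 19/30.
After robot C leaves the rate is 1/25 per minute; the remaining 19/30 takes 95/6 minutes.
Total = 5 + 95/6 = 125/6 minutes.

125/6 minutes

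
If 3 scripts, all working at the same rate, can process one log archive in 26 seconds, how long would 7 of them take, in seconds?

Total work is 3·26 = 78 script-seconds.
With 7 scripts: 78/7 seconds.

78/7 seconds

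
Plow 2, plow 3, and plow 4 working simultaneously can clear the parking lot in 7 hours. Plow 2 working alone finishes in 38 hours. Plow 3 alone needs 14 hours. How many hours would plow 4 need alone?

Combined rate is 1/7 per hour.
Known contribution: 1/38 + 1/14 = (7 + 19)/266 = 26/266 = 13/133 per hour.
So plow 4's rate is 1/7 − 13/133 = 6/133, meaning 133/6 hours alone.

133/6 hours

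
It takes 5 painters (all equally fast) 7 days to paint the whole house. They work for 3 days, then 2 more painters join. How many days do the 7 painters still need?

One painter does 1/35 of the job per day.
After 3 days with 5 painters, 3/7 is done (4/7 left).
With 7 painters the rate is 7/35 = 1/5, so the rest takes 4/7 ÷ 1/5 = 20/7 days.

20/7 days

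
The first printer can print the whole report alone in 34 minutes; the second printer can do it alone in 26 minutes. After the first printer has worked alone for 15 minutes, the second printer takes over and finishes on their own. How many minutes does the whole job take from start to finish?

502/17 minutes

In 15 minutes the first printer does 15/34 of the job, leaving 19/34.
The second printer works at 1/26 per minute, so finishing takes 19/34 ÷ 1/26 = 247/17 minutes.
Total time = 15 + 247/17 = 502/17 minutes.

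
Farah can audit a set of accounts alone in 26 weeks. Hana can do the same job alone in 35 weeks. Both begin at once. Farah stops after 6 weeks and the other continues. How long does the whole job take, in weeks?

350/13 weeks

In the first 6 weeks the combined rate is 61/910, so 183/455 of the job is done, leaving 272/455.
After Farah leaves the rate is 1/35 per week; the remaining 272/455 takes 272/13 weeks.
Total = 6 + 272/13 = 350/13 weeks.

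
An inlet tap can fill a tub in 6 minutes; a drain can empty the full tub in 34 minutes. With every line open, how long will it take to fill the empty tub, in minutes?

Net rate = 1/6 − 1/34 = (17 − 3)/102 = 14/102 = 7/51 per minute.
Filling time = 1 ÷ (7/51) = 51/7 minutes.

51/7 minutes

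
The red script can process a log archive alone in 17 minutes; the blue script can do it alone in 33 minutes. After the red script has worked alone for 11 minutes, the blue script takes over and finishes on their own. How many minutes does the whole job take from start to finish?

385/17 minutes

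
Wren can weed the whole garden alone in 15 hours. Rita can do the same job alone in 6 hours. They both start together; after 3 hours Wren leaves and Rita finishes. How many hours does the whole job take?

In the first 3 hours the combined rate is 7/30, so 7/10 of the job is done, leaving 3/10.
After Wren leaves the rate is 1/6 per hour; the remaining 3/10 takes 9/5 hours.
Total = 3 + 9/5 = 24/5 hours.

24/5 hours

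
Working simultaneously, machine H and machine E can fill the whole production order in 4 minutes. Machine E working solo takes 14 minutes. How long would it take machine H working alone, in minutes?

Combined rate is 1/4 per minute.
Known contribution: 1/14 per minute.
So machine H's rate is 1/4 − 1/14 = 5/28, meaning 28/5 minutes alone.

28/5 minutes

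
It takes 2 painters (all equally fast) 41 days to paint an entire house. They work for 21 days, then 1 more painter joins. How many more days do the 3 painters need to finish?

40/3 days

One painter does 1/82 of the job per day.
After 21 days with 2 painters, 21/41 is done (20/41 left).
With 3 painters the rate is 3/82, so the rest takes 20/41 ÷ 3/82 = 40/3 days.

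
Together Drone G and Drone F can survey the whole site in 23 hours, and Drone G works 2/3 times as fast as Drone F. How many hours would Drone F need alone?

Let Drone F's rate be r; then Drone G's rate is (2/3)r, so together (2/3 + 1)r = (5/3)r = 1/23.
Thus r = 3/115 per hour.
Drone F alone: 115/3 hours; Drone G alone: 115/2 hours.

115/3 hours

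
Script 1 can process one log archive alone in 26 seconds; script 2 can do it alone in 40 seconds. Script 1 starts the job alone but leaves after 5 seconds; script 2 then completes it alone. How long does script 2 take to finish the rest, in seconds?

In 5 seconds script 1 does 5/26 of the job, leaving 21/26.
Script 2 works at 1/40 per second, so finishing takes 21/26 ÷ 1/40 = 420/13 seconds.

420/13 seconds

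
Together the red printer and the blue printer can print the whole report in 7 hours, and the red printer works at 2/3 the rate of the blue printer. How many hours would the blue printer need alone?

Let the blue printer's rate be r; then the red printer's rate is (2/3)r, so together (2/3 + 1)r = (5/3)r = 1/7.
Thus r = 3/35 per hour.
The blue printer alone: 35/3 hours; the red printer alone: 35/2 hours.

35/3 hours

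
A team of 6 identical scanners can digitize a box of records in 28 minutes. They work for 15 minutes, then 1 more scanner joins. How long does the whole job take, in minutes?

One scanner does 1/168 of the job per minute.
After 15 minutes with 6 scanners, 15/28 is done (13/28 left).
With 7 scanners the rate is 7/168 = 1/24, so the rest takes 13/28 ÷ 1/24 = 78/7 minutes.
Total = 15 + 78/7 = 183/7 minutes.

183/7 minutes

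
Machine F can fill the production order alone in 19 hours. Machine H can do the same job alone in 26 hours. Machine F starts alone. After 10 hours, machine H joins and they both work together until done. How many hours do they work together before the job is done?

26/5 hours

In the first 10 hours machine F alone does 10/19 of the job, leaving 9/19.
Once everyone is working, combined rate: 1/19 + 1/26 = (26 + 19)/494 = 45/494 per hour.
Remaining 9/19 at 45/494 per hour takes 26/5 hours.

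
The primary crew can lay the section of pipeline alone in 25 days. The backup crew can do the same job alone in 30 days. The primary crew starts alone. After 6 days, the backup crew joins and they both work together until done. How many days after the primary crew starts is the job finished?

In the first 6 days the primary crew alone does 6/25 of the job, leaving 19/25.
Once everyone is working, combined rate: 1/25 + 1/30 = (6 + 5)/150 = 11/150 per day.
Remaining 19/25 at 11/150 per day takes 114/11 days.
Total from the start = 6 + 114/11 = 180/11 days.

180/11 days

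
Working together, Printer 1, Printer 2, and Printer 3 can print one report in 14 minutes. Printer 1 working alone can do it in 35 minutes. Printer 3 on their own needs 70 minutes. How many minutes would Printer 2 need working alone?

35 minutes

Combined rate is 1/14 per minute.
Known contribution: 1/35 + 1/70 = (2 + 1)/70 = 3/70 per minute.
So Printer 2's rate is 1/14 − 3/70 = 1/35, meaning 35 minutes alone.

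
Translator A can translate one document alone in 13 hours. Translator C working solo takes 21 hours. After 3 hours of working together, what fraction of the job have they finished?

34/91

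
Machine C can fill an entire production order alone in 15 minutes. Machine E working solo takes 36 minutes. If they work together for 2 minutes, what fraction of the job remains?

73/90

Combined rate: 1/15 + 1/36 = (12 + 5)/180 = 17/180 per minute.
In 2 minutes they complete 2·17/180 = 17/90 of the job.
So 73/90 remains.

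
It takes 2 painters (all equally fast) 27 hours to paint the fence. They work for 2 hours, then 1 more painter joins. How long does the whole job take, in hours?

56/3 hours

One painter does 1/54 of the job per hour.
After 2 hours with 2 painters, 2/27 is done (25/27 left).
With 3 painters the rate is 3/54 = 1/18, so the rest takes 25/27 ÷ 1/18 = 50/3 hours.
Total = 2 + 50/3 = 56/3 hours.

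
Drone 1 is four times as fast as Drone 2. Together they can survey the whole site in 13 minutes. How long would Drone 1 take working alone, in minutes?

Let Drone 2's rate be r; then Drone 1's rate is 4r, so together (4 + 1)r = 5r = 1/13.
Thus r = 1/65 per minute.
Drone 2 alone: 65 minutes; Drone 1 alone: 65/4 minutes.

65/4 minutes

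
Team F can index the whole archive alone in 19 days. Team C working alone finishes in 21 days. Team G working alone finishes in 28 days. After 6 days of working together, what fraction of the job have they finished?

31/38

Combined rate: 1/19 + 1/21 + 1/28 = (84 + 76 + 57)/1596 = 217/1596 = 31/228 per day.
In 6 days they complete 6·31/228 = 31/38 of the job.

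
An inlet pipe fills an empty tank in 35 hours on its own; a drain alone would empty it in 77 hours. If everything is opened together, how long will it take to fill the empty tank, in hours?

Net rate = 1/35 − 1/77 = (11 − 5)/385 = 6/385 per hour.
Filling time = 1 ÷ (6/385) = 385/6 hours.

385/6 hours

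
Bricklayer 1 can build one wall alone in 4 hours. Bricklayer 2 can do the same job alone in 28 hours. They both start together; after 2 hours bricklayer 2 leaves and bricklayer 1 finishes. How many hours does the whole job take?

26/7 hours

In the first 2 hours the combined rate is 2/7, so 4/7 of the job is done, leaving 3/7.
After bricklayer 2 leaves the rate is 1/4 per hour; the remaining 3/7 takes 12/7 hours.
Total = 2 + 12/7 = 26/7 hours.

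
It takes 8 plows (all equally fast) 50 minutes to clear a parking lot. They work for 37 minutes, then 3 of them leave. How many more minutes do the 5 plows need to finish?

One plow does 1/400 of the job per minute.
After 37 minutes with 8 plows, 37/50 is done (13/50 left).
With 5 plows the rate is 5/400 = 1/80, so the rest takes 13/50 ÷ 1/80 = 104/5 minutes.

104/5 minutes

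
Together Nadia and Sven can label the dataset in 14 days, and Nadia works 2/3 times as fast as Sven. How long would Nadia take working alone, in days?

Let Sven's rate be r; then Nadia's rate is (2/3)r, so together (2/3 + 1)r = (5/3)r = 1/14.
Thus r = 3/70 per day.
Sven alone: 70/3 days; Nadia alone: 35 days.

35 days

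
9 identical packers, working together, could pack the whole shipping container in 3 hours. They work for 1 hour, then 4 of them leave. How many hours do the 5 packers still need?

18/5 hours

One packer does 1/27 of the job per hour.
After 1 hour with 9 packers, 1/3 is done (2/3 left).
With 5 packers the rate is 5/27, so the rest takes 2/3 ÷ 5/27 = 18/5 hours.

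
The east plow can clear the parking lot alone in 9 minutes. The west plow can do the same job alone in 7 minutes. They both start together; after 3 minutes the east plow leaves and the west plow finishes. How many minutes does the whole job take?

In the first 3 minutes the combined rate is 16/63, so 16/21 of the job is done, leaving 5/21.
After the east plow leaves the rate is 1/7 per minute; the remaining 5/21 takes 5/3 minutes.
Total = 3 + 5/3 = 14/3 minutes.

14/3 minutes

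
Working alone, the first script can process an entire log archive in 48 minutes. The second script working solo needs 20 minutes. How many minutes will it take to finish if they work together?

240/17 minutes

Combined rate: 1/48 + 1/20 = (5 + 12)/240 = 17/240 per minute.
Time = 1 ÷ (17/240) = 240/17 minutes.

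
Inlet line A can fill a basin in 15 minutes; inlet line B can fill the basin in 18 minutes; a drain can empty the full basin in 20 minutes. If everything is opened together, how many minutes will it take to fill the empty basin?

180/13 minutes

Net rate = 1/15 + 1/18 − 1/20 = (12 + 10 − 9)/180 = 13/180 per minute.
Filling time = 1 ÷ (13/180) = 180/13 minutes.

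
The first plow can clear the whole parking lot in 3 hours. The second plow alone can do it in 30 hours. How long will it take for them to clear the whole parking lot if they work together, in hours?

Combined rate: 1/3 + 1/30 = (10 + 1)/30 = 11/30 per hour.
Time = 1 ÷ (11/30) = 30/11 hours.

30/11 hours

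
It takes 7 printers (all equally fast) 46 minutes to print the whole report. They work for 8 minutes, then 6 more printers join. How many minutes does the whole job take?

One printer does 1/322 of the job per minute.
After 8 minutes with 7 printers, 4/23 is done (19/23 left).
With 13 printers the rate is 13/322, so the rest takes 19/23 ÷ 13/322 = 266/13 minutes.
Total = 8 + 266/13 = 370/13 minutes.

370/13 minutes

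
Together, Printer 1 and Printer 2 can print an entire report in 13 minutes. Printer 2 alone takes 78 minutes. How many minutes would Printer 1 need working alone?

Combined rate is 1/13 per minute.
Known contribution: 1/78 per minute.
So Printer 1's rate is 1/13 − 1/78 = 5/78, meaning 78/5 minutes alone.

78/5 minutes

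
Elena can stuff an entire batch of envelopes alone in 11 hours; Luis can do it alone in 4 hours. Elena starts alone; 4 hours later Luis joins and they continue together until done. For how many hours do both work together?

28/15 hours

In 4 hours Elena does 4/11 of the job, leaving 7/11.
Elena and Luis together work at 15/44 per hour, so finishing takes 7/11 ÷ 15/44 = 28/15 hours.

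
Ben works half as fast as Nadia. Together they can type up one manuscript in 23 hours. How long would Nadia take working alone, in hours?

Let Nadia's rate be r; then Ben's rate is (1/2)r, so together (1/2 + 1)r = (3/2)r = 1/23.
Thus r = 2/69 per hour.
Nadia alone: 69/2 hours; Ben alone: 69 hours.

69/2 hours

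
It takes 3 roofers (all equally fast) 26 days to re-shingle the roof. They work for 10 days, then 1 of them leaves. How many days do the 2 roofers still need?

24 days

One roofer does 1/78 of the job per day.
After 10 days with 3 roofers, 5/13 is done (8/13 left).
With 2 roofers the rate is 2/78 = 1/39, so the rest takes 8/13 ÷ 1/39 = 24 days.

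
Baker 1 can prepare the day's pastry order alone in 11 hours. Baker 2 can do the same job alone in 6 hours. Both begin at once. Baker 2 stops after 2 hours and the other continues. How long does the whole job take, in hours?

22/3 hours

In the first 2 hours the combined rate is 17/66, so 17/33 of the job is done, leaving 16/33.
After baker 2 leaves the rate is 1/11 per hour; the remaining 16/33 takes 16/3 hours.
Total = 2 + 16/3 = 22/3 hours.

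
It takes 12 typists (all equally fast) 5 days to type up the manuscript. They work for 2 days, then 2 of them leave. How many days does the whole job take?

28/5 days

One typist does 1/60 of the job per day.
After 2 days with 12 typists, 2/5 is done (3/5 left).
With 10 typists the rate is 10/60 = 1/6, so the rest takes 3/5 ÷ 1/6 = 18/5 days.
Total = 2 + 18/5 = 28/5 days.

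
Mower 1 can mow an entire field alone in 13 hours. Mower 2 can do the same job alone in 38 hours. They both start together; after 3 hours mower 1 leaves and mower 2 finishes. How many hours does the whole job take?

380/13 hours

In the first 3 hours the combined rate is 51/494, so 153/494 of the job is done, leaving 341/494.
After mower 1 leaves the rate is 1/38 per hour; the remaining 341/494 takes 341/13 hours.
Total = 3 + 341/13 = 380/13 hours.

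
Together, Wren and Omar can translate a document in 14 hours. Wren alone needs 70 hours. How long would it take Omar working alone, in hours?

Combined rate is 1/14 per hour.
Known contribution: 1/70 per hour.
So Omar's rate is 1/14 − 1/70 = 2/35, meaning 35/2 hours alone.

35/2 hours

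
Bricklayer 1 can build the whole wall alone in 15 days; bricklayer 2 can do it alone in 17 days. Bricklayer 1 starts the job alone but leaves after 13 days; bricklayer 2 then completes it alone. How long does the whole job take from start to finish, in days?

In 13 days bricklayer 1 does 13/15 of the job, leaving 2/15.
Bricklayer 2 works at 1/17 per day, so finishing takes 2/15 ÷ 1/17 = 34/15 days.
Total time = 13 + 34/15 = 229/15 days.

229/15 days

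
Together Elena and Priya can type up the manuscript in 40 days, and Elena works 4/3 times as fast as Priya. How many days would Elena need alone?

Let Priya's rate be r; then Elena's rate is (4/3)r, so together (4/3 + 1)r = (7/3)r = 1/40.
Thus r = 3/280 per day.
Priya alone: 280/3 days; Elena alone: 70 days.

70 days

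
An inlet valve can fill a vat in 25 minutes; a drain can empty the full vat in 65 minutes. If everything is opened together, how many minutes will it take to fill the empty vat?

325/8 minutes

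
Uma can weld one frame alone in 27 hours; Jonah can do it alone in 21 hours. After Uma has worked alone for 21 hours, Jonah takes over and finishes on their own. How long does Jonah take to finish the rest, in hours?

In 21 hours Uma does 21/27 = 7/9 of the job, leaving 2/9.
Jonah works at 1/21 per hour, so finishing takes 2/9 ÷ 1/21 = 14/3 hours.

14/3 hours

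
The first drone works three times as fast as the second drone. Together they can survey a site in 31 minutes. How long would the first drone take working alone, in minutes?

124/3 minutes

Let the second drone's rate be r; then the first drone's rate is 3r, so together (3 + 1)r = 4r = 1/31.
Thus r = 1/124 per minute.
The second drone alone: 124 minutes; the first drone alone: 124/3 minutes.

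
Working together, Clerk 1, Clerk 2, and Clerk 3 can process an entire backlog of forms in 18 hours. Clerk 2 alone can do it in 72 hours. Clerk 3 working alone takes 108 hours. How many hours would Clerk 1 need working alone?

Combined rate is 1/18 per hour.
Known contribution: 1/72 + 1/108 = (3 + 2)/216 = 5/216 per hour.
So Clerk 1's rate is 1/18 − 5/216 = 7/216, meaning 216/7 hours alone.

216/7 hours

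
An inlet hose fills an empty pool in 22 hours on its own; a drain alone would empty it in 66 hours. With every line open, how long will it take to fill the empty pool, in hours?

Net rate = 1/22 − 1/66 = (3 − 1)/66 = 2/66 = 1/33 per hour.
Filling time = 1 ÷ (1/33) = 33 hours.

33 hours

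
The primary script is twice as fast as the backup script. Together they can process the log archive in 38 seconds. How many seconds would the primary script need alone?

Let the backup script's rate be r; then the primary script's rate is 2r, so together (2 + 1)r = 3r = 1/38.
Thus r = 1/114 per second.
The backup script alone: 114 seconds; the primary script alone: 57 seconds.

57 seconds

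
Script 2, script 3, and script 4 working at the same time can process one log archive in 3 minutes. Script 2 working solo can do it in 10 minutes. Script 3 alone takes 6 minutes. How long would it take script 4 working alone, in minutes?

15 minutes

Combined rate is 1/3 per minute.
Known contribution: 1/10 + 1/6 = (3 + 5)/30 = 8/30 = 4/15 per minute.
So script 4's rate is 1/3 − 4/15 = 1/15, meaning 15 minutes alone.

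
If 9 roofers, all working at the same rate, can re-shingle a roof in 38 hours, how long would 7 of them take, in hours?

Total work is 9·38 = 342 roofer-hours.
With 7 roofers: 342/7 hours.

342/7 hours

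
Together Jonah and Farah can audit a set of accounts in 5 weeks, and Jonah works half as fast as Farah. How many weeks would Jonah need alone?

15 weeks

Let Farah's rate be r; then Jonah's rate is (1/2)r, so together (1/2 + 1)r = (3/2)r = 1/5.
Thus r = 2/15 per week.
Farah alone: 15/2 weeks; Jonah alone: 15 weeks.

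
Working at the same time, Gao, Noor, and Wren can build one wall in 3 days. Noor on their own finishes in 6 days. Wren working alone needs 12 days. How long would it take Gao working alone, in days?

Combined rate is 1/3 per day.
Known contribution: 1/6 + 1/12 = (2 + 1)/12 = 3/12 = 1/4 per day.
So Gao's rate is 1/3 − 1/4 = 1/12, meaning 12 days alone.

12 days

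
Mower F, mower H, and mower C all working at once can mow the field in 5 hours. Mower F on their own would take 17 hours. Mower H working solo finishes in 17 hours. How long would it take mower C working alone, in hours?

85/7 hours

Combined rate is 1/5 per hour.
Known contribution: 1/17 + 1/17 = (1 + 1)/17 = 2/17 per hour.
So mower C's rate is 1/5 − 2/17 = 7/85, meaning 85/7 hours alone.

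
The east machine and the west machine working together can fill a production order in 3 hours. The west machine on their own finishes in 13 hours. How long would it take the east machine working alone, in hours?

39/10 hours

Combined rate is 1/3 per hour.
Known contribution: 1/13 per hour.
So the east machine's rate is 1/3 − 1/13 = 10/39, meaning 39/10 hours alone.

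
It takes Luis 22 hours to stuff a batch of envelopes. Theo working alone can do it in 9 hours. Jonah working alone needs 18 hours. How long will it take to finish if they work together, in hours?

33/7 hours

Combined rate: 1/22 + 1/9 + 1/18 = (9 + 22 + 11)/198 = 42/198 = 7/33 per hour.
Time = 1 ÷ (7/33) = 33/7 hours.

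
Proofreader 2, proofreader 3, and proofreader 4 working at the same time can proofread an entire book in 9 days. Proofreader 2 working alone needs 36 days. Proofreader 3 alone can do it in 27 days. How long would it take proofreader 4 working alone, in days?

Combined rate is 1/9 per day.
Known contribution: 1/36 + 1/27 = (3 + 4)/108 = 7/108 per day.
So proofreader 4's rate is 1/9 − 7/108 = 5/108, meaning 108/5 days alone.

108/5 days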